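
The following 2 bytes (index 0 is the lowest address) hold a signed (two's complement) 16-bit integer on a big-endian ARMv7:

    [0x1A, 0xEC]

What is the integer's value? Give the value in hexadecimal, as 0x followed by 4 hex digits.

Big-endian: lowest address holds the most-significant byte.
The bytes are already most-significant first: 0x1AEC.

0x1AEC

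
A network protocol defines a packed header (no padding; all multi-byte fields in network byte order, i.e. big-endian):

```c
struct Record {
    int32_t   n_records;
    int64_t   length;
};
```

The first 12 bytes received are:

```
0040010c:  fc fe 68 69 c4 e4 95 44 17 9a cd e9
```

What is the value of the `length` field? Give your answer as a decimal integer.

-4259115227899310615

`length` follows `n_records` (4 bytes), so it starts at byte offset 4 and occupies 8 bytes.
Bytes at offsets 4..11: C4 E4 95 44 17 9A CD E9.
Big-endian stores the most-significant byte at the lowest address.
The bytes are already most-significant first: 0xC4E49544179ACDE9.
Top bit is set, so as a signed 64-bit value this is 0xC4E49544179ACDE9 − 2^64 = -4259115227899310615.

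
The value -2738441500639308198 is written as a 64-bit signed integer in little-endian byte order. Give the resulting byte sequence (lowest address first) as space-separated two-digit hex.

Two's complement of -2738441500639308198 in 64 bits: 2738441500639308198 = 0x2600E60933CB29A6; invert → 0xD9FF19F6CC34D659; add 1 → 0xD9FF19F6CC34D65A.
Split into bytes (most-significant first): D9 FF 19 F6 CC 34 D6 5A.
In little-endian order the low byte comes first in memory.
So at ascending addresses the bytes are 5A D6 34 CC F6 19 FF D9.

5A D6 34 CC F6 19 FF D9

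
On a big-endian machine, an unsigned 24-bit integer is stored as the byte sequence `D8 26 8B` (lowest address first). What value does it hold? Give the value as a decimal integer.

Big-endian stores the most-significant byte at the lowest address.
The bytes are already most-significant first: 0xD8268B.
0xD8268B = 14165643.

14165643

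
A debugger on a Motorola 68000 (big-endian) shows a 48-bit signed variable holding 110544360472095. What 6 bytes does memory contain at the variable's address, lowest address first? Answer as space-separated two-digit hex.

110544360472095 in hexadecimal, padded to 48 bits, is 0x648A1D567E1F.
Split into bytes (most-significant first): 64 8A 1D 56 7E 1F.
In big-endian order the high byte comes first in memory.
So the memory order matches the most-significant-first order: 64 8A 1D 56 7E 1F.

64 8A 1D 56 7E 1F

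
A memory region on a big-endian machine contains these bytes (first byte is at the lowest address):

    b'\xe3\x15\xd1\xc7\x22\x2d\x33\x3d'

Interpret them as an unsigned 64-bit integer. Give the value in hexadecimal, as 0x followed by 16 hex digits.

0xE315D1C7222D333D

Big-endian stores the most-significant byte at the lowest address.
The bytes are already most-significant first: 0xE315D1C7222D333D.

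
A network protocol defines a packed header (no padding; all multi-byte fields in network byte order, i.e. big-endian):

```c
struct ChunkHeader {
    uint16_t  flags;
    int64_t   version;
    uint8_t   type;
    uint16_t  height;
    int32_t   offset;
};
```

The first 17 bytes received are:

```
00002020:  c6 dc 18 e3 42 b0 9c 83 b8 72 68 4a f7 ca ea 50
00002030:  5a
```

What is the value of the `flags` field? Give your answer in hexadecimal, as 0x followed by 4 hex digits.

0xC6DC

`flags` is the first field, at byte offset 0, occupying 2 bytes.
Bytes at offsets 0..1: C6 DC.
Big-endian: lowest address holds the most-significant byte.
The bytes are already most-significant first: 0xC6DC.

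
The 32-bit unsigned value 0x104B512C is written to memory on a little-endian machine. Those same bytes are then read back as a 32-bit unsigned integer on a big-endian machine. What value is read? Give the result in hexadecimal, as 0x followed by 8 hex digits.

Stored little-endian, the bytes at ascending addresses are 2C 51 4B 10.
Read back as big-endian, the last byte is least significant, giving 0x2C514B10.

0x2C514B10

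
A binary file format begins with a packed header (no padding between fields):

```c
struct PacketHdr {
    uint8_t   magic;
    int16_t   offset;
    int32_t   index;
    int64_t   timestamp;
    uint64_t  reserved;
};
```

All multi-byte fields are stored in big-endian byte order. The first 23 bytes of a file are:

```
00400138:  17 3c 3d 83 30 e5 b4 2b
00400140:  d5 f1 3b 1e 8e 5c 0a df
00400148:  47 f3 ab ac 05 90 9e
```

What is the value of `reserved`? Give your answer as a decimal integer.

16089096112455389342

`reserved` follows `magic` (1 B), `offset` (2 B), `index` (4 B), `timestamp` (8 B), so it starts at offset 1 + 2 + 4 + 8 = 15 and occupies 8 bytes.
Bytes at offsets 15..22: DF 47 F3 AB AC 05 90 9E.
Big-endian: lowest address holds the most-significant byte.
The bytes are already most-significant first: 0xDF47F3ABAC05909E.
0xDF47F3ABAC05909E = 16089096112455389342.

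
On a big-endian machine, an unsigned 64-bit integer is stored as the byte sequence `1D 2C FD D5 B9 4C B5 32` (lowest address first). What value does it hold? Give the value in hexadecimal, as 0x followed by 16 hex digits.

0x1D2CFDD5B94CB532

Big-endian stores the most-significant byte at the lowest address.
The bytes are already most-significant first: 0x1D2CFDD5B94CB532.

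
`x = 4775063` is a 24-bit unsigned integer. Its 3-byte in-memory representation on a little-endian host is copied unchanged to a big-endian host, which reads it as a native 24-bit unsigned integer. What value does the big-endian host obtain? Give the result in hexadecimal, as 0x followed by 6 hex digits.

0x97DC48

4775063 in 24-bit hexadecimal is 0x48DC97.
Stored little-endian, the bytes at ascending addresses are 97 DC 48.
Read back as big-endian, the last byte is least significant, giving 0x97DC48.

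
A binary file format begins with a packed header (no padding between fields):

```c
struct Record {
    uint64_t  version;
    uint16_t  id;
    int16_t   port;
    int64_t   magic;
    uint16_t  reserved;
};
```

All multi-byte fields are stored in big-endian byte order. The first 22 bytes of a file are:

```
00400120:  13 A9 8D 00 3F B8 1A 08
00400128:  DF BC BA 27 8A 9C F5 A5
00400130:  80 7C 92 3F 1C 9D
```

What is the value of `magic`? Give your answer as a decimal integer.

-8458615908934577601

`magic` follows `version` (8 B), `id` (2 B), `port` (2 B), so it starts at offset 8 + 2 + 2 = 12 and occupies 8 bytes.
Bytes at offsets 12..19: 8A 9C F5 A5 80 7C 92 3F.
Big-endian: lowest address holds the most-significant byte.
The bytes are already most-significant first: 0x8A9CF5A5807C923F.
Top bit is set, so as a signed 64-bit value this is 0x8A9CF5A5807C923F − 2^64 = -8458615908934577601.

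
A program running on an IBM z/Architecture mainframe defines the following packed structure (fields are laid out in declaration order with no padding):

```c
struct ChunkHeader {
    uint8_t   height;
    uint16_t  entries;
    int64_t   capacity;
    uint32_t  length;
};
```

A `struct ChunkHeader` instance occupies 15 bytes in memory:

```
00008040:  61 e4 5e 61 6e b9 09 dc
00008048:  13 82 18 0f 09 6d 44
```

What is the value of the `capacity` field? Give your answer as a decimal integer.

`capacity` follows `height` (1 B), `entries` (2 B), so it starts at offset 1 + 2 = 3 and occupies 8 bytes.
Bytes at offsets 3..10: 61 6E B9 09 DC 13 82 18.
Big-endian: lowest address holds the most-significant byte.
The bytes are already most-significant first: 0x616EB909DC138218.
0x616EB909DC138218 = 7020752321115292184.

7020752321115292184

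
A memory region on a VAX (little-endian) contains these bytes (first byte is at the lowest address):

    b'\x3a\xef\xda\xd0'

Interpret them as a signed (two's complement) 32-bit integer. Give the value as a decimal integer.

In little-endian order the low byte comes first in memory.
Reassemble most-significant byte first: D0 DA EF 3A → 0xD0DAEF3A.
Top bit is set, so as a signed 32-bit value this is 0xD0DAEF3A − 2^32 = -790958278.

-790958278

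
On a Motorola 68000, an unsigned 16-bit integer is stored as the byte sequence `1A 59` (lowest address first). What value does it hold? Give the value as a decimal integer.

Big-endian stores the most-significant byte at the lowest address.
The bytes are already most-significant first: 0x1A59.
0x1A59 = 6745.

6745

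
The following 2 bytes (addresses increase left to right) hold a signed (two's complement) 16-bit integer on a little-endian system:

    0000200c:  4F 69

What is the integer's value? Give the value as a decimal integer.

Little-endian stores the least-significant byte at the lowest address.
Reassemble most-significant byte first: 69 4F → 0x694F.
0x694F = 26959.

26959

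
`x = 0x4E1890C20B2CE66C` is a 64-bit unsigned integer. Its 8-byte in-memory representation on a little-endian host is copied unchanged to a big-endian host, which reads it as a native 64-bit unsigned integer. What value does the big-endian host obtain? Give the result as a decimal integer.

Stored little-endian, the bytes at ascending addresses are 6C E6 2C 0B C2 90 18 4E.
Read back as big-endian, the last byte is least significant, giving 0x6CE62C0BC290184E.
0x6CE62C0BC290184E = 7847007829760153678.

7847007829760153678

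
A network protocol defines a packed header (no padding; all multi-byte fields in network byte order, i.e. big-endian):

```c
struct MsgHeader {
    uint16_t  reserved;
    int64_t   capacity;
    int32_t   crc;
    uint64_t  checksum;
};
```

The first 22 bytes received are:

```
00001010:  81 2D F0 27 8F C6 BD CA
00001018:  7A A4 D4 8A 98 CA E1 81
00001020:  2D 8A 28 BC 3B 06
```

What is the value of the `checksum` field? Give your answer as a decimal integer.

16249319001941621510

`checksum` follows `reserved` (2 B), `capacity` (8 B), `crc` (4 B), so it starts at offset 2 + 8 + 4 = 14 and occupies 8 bytes.
Bytes at offsets 14..21: E1 81 2D 8A 28 BC 3B 06.
In big-endian order the high byte comes first in memory.
The bytes are already most-significant first: 0xE1812D8A28BC3B06.
0xE1812D8A28BC3B06 = 16249319001941621510.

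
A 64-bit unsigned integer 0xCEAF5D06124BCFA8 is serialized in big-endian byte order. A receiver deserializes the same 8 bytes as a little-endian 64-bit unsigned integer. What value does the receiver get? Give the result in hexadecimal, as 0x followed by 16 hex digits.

0xA8CF4B12065DAFCE

Stored big-endian, the bytes at ascending addresses are CE AF 5D 06 12 4B CF A8.
Read back as little-endian, the first byte is least significant, giving 0xA8CF4B12065DAFCE.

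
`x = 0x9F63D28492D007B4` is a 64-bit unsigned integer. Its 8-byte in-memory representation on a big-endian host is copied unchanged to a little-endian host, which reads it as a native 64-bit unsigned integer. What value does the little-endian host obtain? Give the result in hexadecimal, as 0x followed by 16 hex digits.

Stored big-endian, the bytes at ascending addresses are 9F 63 D2 84 92 D0 07 B4.
Read back as little-endian, the first byte is least significant, giving 0xB407D09284D2639F.

0xB407D09284D2639F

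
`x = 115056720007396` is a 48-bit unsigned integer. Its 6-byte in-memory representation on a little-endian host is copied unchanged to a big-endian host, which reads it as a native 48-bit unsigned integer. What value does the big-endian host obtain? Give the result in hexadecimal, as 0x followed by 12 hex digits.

115056720007396 in 48-bit hexadecimal is 0x68A4BAECD0E4.
Stored little-endian, the bytes at ascending addresses are E4 D0 EC BA A4 68.
Read back as big-endian, the last byte is least significant, giving 0xE4D0ECBAA468.

0xE4D0ECBAA468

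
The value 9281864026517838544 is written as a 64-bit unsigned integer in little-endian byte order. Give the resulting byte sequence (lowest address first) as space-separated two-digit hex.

9281864026517838544 in hexadecimal, padded to 64 bits, is 0x80CFCE279A129AD0.
Split into bytes (most-significant first): 80 CF CE 27 9A 12 9A D0.
Little-endian stores the least-significant byte at the lowest address.
So at ascending addresses the bytes are D0 9A 12 9A 27 CE CF 80.

D0 9A 12 9A 27 CE CF 80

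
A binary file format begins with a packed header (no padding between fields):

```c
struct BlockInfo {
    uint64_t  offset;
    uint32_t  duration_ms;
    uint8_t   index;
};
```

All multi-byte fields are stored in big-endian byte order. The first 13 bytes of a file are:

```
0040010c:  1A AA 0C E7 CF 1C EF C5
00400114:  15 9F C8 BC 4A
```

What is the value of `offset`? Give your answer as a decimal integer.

`offset` is the first field, at byte offset 0, occupying 8 bytes.
Bytes at offsets 0..7: 1A AA 0C E7 CF 1C EF C5.
Big-endian: lowest address holds the most-significant byte.
The bytes are already most-significant first: 0x1AAA0CE7CF1CEFC5.
0x1AAA0CE7CF1CEFC5 = 1921362380778696645.

1921362380778696645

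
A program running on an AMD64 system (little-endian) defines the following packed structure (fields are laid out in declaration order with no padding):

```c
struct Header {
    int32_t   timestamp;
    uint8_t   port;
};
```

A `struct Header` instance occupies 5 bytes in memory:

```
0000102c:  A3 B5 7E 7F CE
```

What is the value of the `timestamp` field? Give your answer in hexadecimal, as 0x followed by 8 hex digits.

`timestamp` is the first field, at byte offset 0, occupying 4 bytes.
Bytes at offsets 0..3: A3 B5 7E 7F.
Little-endian: lowest address holds the least-significant byte.
Reassemble most-significant byte first: 7F 7E B5 A3 → 0x7F7EB5A3.

0x7F7EB5A3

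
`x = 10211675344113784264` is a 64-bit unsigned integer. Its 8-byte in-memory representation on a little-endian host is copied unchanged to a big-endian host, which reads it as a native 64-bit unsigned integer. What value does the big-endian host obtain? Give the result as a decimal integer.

10211675344113784264 in 64-bit hexadecimal is 0x8DB7289F278455C8.
Stored little-endian, the bytes at ascending addresses are C8 55 84 27 9F 28 B7 8D.
Read back as big-endian, the last byte is least significant, giving 0xC85584279F28B78D.
0xC85584279F28B78D = 14435589486314829709.

14435589486314829709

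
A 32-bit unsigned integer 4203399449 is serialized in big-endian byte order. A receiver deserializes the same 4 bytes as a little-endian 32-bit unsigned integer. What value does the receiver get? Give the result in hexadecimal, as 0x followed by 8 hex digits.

4203399449 in 32-bit hexadecimal is 0xFA8AC919.
Stored big-endian, the bytes at ascending addresses are FA 8A C9 19.
Read back as little-endian, the first byte is least significant, giving 0x19C98AFA.

0x19C98AFA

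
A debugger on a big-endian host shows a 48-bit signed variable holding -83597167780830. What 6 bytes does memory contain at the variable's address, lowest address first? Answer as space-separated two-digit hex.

Two's complement of -83597167780830 in 48 bits: 83597167780830 = 0x4C07FB7D63DE; invert → 0xB3F804829C21; add 1 → 0xB3F804829C22.
Split into bytes (most-significant first): B3 F8 04 82 9C 22.
Big-endian: lowest address holds the most-significant byte.
So the memory order matches the most-significant-first order: B3 F8 04 82 9C 22.

B3 F8 04 82 9C 22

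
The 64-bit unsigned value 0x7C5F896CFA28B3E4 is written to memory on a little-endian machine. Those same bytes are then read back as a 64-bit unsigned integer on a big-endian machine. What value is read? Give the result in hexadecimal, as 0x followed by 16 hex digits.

0xE4B328FA6C895F7C

Stored little-endian, the bytes at ascending addresses are E4 B3 28 FA 6C 89 5F 7C.
Read back as big-endian, the last byte is least significant, giving 0xE4B328FA6C895F7C.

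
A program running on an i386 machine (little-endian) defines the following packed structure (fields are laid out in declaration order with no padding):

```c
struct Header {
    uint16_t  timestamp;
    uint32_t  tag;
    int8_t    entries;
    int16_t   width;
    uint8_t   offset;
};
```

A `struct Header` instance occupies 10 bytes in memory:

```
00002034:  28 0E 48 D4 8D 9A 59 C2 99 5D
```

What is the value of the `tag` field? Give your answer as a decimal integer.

`tag` follows `timestamp` (2 bytes), so it starts at byte offset 2 and occupies 4 bytes.
Bytes at offsets 2..5: 48 D4 8D 9A.
In little-endian order the low byte comes first in memory.
Reassemble most-significant byte first: 9A 8D D4 48 → 0x9A8DD448.
0x9A8DD448 = 2592986184.

2592986184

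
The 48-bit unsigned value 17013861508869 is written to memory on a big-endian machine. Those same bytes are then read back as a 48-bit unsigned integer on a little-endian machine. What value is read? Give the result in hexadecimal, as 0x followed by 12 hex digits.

17013861508869 in 48-bit hexadecimal is 0x0F79592BE705.
Stored big-endian, the bytes at ascending addresses are 0F 79 59 2B E7 05.
Read back as little-endian, the first byte is least significant, giving 0x05E72B59790F.

0x05E72B59790F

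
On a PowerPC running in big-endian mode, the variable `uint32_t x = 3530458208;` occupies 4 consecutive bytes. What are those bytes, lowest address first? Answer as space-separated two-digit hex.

3530458208 in hexadecimal, padded to 32 bits, is 0xD26E8460.
Split into bytes (most-significant first): D2 6E 84 60.
Big-endian: lowest address holds the most-significant byte.
So the memory order matches the most-significant-first order: D2 6E 84 60.

D2 6E 84 60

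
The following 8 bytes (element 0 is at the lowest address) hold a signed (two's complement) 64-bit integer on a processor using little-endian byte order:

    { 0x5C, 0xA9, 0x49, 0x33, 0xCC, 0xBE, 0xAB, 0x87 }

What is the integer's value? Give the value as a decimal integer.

In little-endian order the low byte comes first in memory.
Reassemble most-significant byte first: 87 AB BE CC 33 49 A9 5C → 0x87ABBECC3349A95C.
Top bit is set, so as a signed 64-bit value this is 0x87ABBECC3349A95C − 2^64 = -8670626873328686756.

-8670626873328686756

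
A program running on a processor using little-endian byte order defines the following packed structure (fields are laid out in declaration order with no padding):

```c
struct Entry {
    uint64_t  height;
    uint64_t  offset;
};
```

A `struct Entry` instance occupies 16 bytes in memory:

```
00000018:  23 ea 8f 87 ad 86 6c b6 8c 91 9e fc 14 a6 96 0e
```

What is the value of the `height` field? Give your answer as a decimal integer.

13145029492249455139

`height` is the first field, at byte offset 0, occupying 8 bytes.
Bytes at offsets 0..7: 23 EA 8F 87 AD 86 6C B6.
Little-endian stores the least-significant byte at the lowest address.
Reassemble most-significant byte first: B6 6C 86 AD 87 8F EA 23 → 0xB66C86AD878FEA23.
0xB66C86AD878FEA23 = 13145029492249455139.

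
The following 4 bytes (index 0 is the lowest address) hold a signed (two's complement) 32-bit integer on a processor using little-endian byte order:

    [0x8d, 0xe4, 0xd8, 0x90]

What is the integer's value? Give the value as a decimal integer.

-1864833907

In little-endian order the low byte comes first in memory.
Reassemble most-significant byte first: 90 D8 E4 8D → 0x90D8E48D.
Top bit is set, so as a signed 32-bit value this is 0x90D8E48D − 2^32 = -1864833907.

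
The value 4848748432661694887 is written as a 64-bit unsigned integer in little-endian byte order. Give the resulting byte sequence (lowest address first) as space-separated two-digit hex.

A7 49 08 7E 02 37 4A 43

4848748432661694887 in hexadecimal, padded to 64 bits, is 0x434A37027E0849A7.
Split into bytes (most-significant first): 43 4A 37 02 7E 08 49 A7.
In little-endian order the low byte comes first in memory.
So at ascending addresses the bytes are A7 49 08 7E 02 37 4A 43.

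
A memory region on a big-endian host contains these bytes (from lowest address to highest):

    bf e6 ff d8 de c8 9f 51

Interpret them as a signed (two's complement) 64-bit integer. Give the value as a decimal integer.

-4618723060906156207

In big-endian order the high byte comes first in memory.
The bytes are already most-significant first: 0xBFE6FFD8DEC89F51.
Top bit is set, so as a signed 64-bit value this is 0xBFE6FFD8DEC89F51 − 2^64 = -4618723060906156207.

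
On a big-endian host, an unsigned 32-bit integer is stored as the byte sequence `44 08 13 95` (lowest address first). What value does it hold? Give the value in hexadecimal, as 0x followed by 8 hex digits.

0x44081395

Big-endian stores the most-significant byte at the lowest address.
The bytes are already most-significant first: 0x44081395.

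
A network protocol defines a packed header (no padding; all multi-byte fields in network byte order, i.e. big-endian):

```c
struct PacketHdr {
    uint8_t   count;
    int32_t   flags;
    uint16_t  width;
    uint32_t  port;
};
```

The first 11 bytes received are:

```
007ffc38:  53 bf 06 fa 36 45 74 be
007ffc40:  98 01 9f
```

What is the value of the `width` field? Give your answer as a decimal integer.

`width` follows `count` (1 B), `flags` (4 B), so it starts at offset 1 + 4 = 5 and occupies 2 bytes.
Bytes at offsets 5..6: 45 74.
Big-endian stores the most-significant byte at the lowest address.
The bytes are already most-significant first: 0x4574.
0x4574 = 17780.

17780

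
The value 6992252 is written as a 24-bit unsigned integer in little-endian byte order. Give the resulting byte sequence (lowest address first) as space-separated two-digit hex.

7C B1 6A

6992252 in hexadecimal, padded to 24 bits, is 0x6AB17C.
Split into bytes (most-significant first): 6A B1 7C.
Little-endian stores the least-significant byte at the lowest address.
So at ascending addresses the bytes are 7C B1 6A.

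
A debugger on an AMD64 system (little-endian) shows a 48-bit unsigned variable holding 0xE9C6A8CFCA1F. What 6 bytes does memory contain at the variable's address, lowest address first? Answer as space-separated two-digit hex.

1F CA CF A8 C6 E9

Split into bytes (most-significant first): E9 C6 A8 CF CA 1F.
Little-endian: lowest address holds the least-significant byte.
So at ascending addresses the bytes are 1F CA CF A8 C6 E9.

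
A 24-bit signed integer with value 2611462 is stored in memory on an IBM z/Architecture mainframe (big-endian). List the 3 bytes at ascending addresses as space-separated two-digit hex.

2611462 in hexadecimal, padded to 24 bits, is 0x27D906.
Split into bytes (most-significant first): 27 D9 06.
Big-endian stores the most-significant byte at the lowest address.
So the memory order matches the most-significant-first order: 27 D9 06.

27 D9 06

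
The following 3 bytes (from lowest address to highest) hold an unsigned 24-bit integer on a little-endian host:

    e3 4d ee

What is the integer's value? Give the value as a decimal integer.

15617507

Little-endian: lowest address holds the least-significant byte.
Reassemble most-significant byte first: EE 4D E3 → 0xEE4DE3.
0xEE4DE3 = 15617507.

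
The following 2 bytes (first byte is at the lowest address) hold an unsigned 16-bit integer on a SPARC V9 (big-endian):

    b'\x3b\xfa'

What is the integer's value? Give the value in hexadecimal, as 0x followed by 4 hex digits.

0x3BFA

Big-endian stores the most-significant byte at the lowest address.
The bytes are already most-significant first: 0x3BFA.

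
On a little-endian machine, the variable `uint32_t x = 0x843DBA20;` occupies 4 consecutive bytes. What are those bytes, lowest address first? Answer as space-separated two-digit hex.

20 BA 3D 84

Split into bytes (most-significant first): 84 3D BA 20.
Little-endian stores the least-significant byte at the lowest address.
So at ascending addresses the bytes are 20 BA 3D 84.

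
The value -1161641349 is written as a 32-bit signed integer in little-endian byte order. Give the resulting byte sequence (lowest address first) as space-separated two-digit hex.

7B C2 C2 BA

Two's complement of -1161641349 in 32 bits: 1161641349 = 0x453D3D85; invert → 0xBAC2C27A; add 1 → 0xBAC2C27B.
Split into bytes (most-significant first): BA C2 C2 7B.
In little-endian order the low byte comes first in memory.
So at ascending addresses the bytes are 7B C2 C2 BA.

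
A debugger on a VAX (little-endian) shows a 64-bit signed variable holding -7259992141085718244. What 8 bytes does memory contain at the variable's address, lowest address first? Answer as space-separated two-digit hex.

Two's complement of -7259992141085718244 in 64 bits: 7259992141085718244 = 0x64C0AC63218AB6E4; invert → 0x9B3F539CDE75491B; add 1 → 0x9B3F539CDE75491C.
Split into bytes (most-significant first): 9B 3F 53 9C DE 75 49 1C.
In little-endian order the low byte comes first in memory.
So at ascending addresses the bytes are 1C 49 75 DE 9C 53 3F 9B.

1C 49 75 DE 9C 53 3F 9B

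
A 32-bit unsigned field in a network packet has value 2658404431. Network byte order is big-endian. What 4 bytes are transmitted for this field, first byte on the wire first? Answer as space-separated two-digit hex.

2658404431 in hexadecimal, padded to 32 bits, is 0x9E74084F.
Split into bytes (most-significant first): 9E 74 08 4F.
In big-endian order the high byte comes first in memory.
So the memory order matches the most-significant-first order: 9E 74 08 4F.

9E 74 08 4F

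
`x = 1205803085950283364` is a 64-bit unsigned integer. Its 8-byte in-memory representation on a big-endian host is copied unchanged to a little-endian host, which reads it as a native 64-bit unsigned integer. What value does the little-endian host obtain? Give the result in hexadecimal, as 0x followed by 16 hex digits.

1205803085950283364 in 64-bit hexadecimal is 0x10BBDF849F22EE64.
Stored big-endian, the bytes at ascending addresses are 10 BB DF 84 9F 22 EE 64.
Read back as little-endian, the first byte is least significant, giving 0x64EE229F84DFBB10.

0x64EE229F84DFBB10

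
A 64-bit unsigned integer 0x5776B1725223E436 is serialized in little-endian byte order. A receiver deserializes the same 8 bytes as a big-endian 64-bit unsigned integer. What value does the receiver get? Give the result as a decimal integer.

3955325209756661335

Stored little-endian, the bytes at ascending addresses are 36 E4 23 52 72 B1 76 57.
Read back as big-endian, the last byte is least significant, giving 0x36E4235272B17657.
0x36E4235272B17657 = 3955325209756661335.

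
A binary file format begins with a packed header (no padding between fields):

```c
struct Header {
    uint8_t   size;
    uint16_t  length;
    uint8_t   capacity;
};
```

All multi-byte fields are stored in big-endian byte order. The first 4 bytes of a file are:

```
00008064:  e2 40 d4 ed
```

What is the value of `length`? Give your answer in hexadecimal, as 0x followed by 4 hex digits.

`length` follows `size` (1 byte), so it starts at byte offset 1 and occupies 2 bytes.
Bytes at offsets 1..2: 40 D4.
In big-endian order the high byte comes first in memory.
The bytes are already most-significant first: 0x40D4.

0x40D4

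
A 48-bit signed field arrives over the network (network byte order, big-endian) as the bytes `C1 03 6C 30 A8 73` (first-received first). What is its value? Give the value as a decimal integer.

-69254532519821

Big-endian: lowest address holds the most-significant byte.
The bytes are already most-significant first: 0xC1036C30A873.
Top bit is set, so as a signed 48-bit value this is 0xC1036C30A873 − 2^48 = -69254532519821.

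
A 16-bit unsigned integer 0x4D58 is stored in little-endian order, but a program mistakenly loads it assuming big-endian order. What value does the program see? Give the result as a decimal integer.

Stored little-endian, the bytes at ascending addresses are 58 4D.
Read back as big-endian, the last byte is least significant, giving 0x584D.
0x584D = 22605.

22605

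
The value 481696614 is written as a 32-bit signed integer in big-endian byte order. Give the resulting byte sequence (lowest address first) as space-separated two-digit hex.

481696614 in hexadecimal, padded to 32 bits, is 0x1CB61B66.
Split into bytes (most-significant first): 1C B6 1B 66.
Big-endian stores the most-significant byte at the lowest address.
So the memory order matches the most-significant-first order: 1C B6 1B 66.

1C B6 1B 66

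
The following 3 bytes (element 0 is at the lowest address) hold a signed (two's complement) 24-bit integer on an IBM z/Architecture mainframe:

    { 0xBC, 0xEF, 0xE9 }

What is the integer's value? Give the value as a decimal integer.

-4395031

In big-endian order the high byte comes first in memory.
The bytes are already most-significant first: 0xBCEFE9.
Top bit is set, so as a signed 24-bit value this is 0xBCEFE9 − 2^24 = -4395031.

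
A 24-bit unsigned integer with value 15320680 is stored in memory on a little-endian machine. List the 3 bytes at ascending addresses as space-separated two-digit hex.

15320680 in hexadecimal, padded to 24 bits, is 0xE9C668.
Split into bytes (most-significant first): E9 C6 68.
Little-endian stores the least-significant byte at the lowest address.
So at ascending addresses the bytes are 68 C6 E9.

68 C6 E9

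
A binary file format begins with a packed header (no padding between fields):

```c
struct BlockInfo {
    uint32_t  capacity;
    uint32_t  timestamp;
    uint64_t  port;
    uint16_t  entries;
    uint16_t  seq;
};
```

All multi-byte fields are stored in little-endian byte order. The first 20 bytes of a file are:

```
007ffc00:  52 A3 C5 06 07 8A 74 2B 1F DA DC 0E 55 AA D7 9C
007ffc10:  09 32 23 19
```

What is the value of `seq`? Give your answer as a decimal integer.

`seq` follows `capacity` (4 B), `timestamp` (4 B), `port` (8 B), `entries` (2 B), so it starts at offset 4 + 4 + 8 + 2 = 18 and occupies 2 bytes.
Bytes at offsets 18..19: 23 19.
In little-endian order the low byte comes first in memory.
Reassemble most-significant byte first: 19 23 → 0x1923.
0x1923 = 6435.

6435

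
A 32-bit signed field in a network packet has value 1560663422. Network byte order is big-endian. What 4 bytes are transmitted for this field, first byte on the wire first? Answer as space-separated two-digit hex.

5D 05 D5 7E

1560663422 in hexadecimal, padded to 32 bits, is 0x5D05D57E.
Split into bytes (most-significant first): 5D 05 D5 7E.
Big-endian: lowest address holds the most-significant byte.
So the memory order matches the most-significant-first order: 5D 05 D5 7E.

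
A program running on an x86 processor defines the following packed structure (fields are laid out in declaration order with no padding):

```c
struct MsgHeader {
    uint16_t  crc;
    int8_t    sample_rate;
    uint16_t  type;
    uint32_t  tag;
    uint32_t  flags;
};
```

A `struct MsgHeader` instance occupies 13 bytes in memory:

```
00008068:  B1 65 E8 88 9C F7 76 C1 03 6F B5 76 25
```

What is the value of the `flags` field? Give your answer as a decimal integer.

`flags` follows `crc` (2 B), `sample_rate` (1 B), `type` (2 B), `tag` (4 B), so it starts at offset 2 + 1 + 2 + 4 = 9 and occupies 4 bytes.
Bytes at offsets 9..12: 6F B5 76 25.
In little-endian order the low byte comes first in memory.
Reassemble most-significant byte first: 25 76 B5 6F → 0x2576B56F.
0x2576B56F = 628536687.

628536687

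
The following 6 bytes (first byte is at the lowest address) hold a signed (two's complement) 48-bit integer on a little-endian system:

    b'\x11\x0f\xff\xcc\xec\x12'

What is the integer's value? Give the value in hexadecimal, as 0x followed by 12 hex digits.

Little-endian: lowest address holds the least-significant byte.
Reassemble most-significant byte first: 12 EC CC FF 0F 11 → 0x12ECCCFF0F11.

0x12ECCCFF0F11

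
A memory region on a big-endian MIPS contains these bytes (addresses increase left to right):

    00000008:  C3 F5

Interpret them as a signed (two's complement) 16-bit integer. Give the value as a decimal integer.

In big-endian order the high byte comes first in memory.
The bytes are already most-significant first: 0xC3F5.
Top bit is set, so as a signed 16-bit value this is 0xC3F5 − 2^16 = -15371.

-15371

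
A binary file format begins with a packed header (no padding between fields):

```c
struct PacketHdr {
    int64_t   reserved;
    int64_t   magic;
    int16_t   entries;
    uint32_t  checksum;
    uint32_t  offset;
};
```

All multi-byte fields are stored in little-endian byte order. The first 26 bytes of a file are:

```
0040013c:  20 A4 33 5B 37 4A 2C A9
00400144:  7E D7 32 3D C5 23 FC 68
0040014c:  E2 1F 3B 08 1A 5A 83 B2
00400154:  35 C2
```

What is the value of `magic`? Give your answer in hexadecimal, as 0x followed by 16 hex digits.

0x68FC23C53D32D77E

`magic` follows `reserved` (8 bytes), so it starts at byte offset 8 and occupies 8 bytes.
Bytes at offsets 8..15: 7E D7 32 3D C5 23 FC 68.
In little-endian order the low byte comes first in memory.
Reassemble most-significant byte first: 68 FC 23 C5 3D 32 D7 7E → 0x68FC23C53D32D77E.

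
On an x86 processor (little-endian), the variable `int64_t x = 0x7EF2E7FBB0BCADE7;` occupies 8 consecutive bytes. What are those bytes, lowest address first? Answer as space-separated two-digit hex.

E7 AD BC B0 FB E7 F2 7E

Split into bytes (most-significant first): 7E F2 E7 FB B0 BC AD E7.
Little-endian: lowest address holds the least-significant byte.
So at ascending addresses the bytes are E7 AD BC B0 FB E7 F2 7E.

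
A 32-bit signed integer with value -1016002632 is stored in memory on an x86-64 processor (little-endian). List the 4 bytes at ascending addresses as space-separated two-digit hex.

Two's complement of -1016002632 in 32 bits: 1016002632 = 0x3C8EF848; invert → 0xC37107B7; add 1 → 0xC37107B8.
Split into bytes (most-significant first): C3 71 07 B8.
Little-endian stores the least-significant byte at the lowest address.
So at ascending addresses the bytes are B8 07 71 C3.

B8 07 71 C3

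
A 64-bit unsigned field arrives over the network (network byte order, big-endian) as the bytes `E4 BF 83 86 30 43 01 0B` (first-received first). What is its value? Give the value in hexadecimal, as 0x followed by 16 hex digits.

Big-endian stores the most-significant byte at the lowest address.
The bytes are already most-significant first: 0xE4BF83863043010B.

0xE4BF83863043010B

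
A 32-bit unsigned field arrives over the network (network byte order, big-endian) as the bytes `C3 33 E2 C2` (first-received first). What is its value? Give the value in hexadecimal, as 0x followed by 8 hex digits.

Big-endian: lowest address holds the most-significant byte.
The bytes are already most-significant first: 0xC333E2C2.

0xC333E2C2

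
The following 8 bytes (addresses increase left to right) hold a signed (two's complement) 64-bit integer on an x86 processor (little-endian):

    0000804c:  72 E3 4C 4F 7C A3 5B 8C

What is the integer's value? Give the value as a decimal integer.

-8332886931217259662

Little-endian stores the least-significant byte at the lowest address.
Reassemble most-significant byte first: 8C 5B A3 7C 4F 4C E3 72 → 0x8C5BA37C4F4CE372.
Top bit is set, so as a signed 64-bit value this is 0x8C5BA37C4F4CE372 − 2^64 = -8332886931217259662.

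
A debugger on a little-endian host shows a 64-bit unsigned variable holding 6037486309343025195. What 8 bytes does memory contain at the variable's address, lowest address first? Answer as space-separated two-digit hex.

6037486309343025195 in hexadecimal, padded to 64 bits, is 0x53C975CF74ACD82B.
Split into bytes (most-significant first): 53 C9 75 CF 74 AC D8 2B.
In little-endian order the low byte comes first in memory.
So at ascending addresses the bytes are 2B D8 AC 74 CF 75 C9 53.

2B D8 AC 74 CF 75 C9 53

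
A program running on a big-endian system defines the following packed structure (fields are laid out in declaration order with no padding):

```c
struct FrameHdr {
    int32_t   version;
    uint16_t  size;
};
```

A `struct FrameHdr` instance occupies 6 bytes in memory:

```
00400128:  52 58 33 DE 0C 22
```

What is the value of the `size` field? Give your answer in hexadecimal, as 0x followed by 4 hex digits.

0x0C22

`size` follows `version` (4 bytes), so it starts at byte offset 4 and occupies 2 bytes.
Bytes at offsets 4..5: 0C 22.
In big-endian order the high byte comes first in memory.
The bytes are already most-significant first: 0x0C22.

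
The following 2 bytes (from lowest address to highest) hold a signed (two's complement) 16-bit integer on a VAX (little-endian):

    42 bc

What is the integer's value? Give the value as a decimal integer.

In little-endian order the low byte comes first in memory.
Reassemble most-significant byte first: BC 42 → 0xBC42.
Top bit is set, so as a signed 16-bit value this is 0xBC42 − 2^16 = -17342.

-17342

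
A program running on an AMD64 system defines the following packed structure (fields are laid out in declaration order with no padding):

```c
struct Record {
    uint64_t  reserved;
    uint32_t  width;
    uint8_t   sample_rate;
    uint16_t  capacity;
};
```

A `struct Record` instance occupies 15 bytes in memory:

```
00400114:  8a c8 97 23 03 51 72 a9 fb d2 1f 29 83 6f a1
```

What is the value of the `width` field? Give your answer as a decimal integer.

689951483

`width` follows `reserved` (8 bytes), so it starts at byte offset 8 and occupies 4 bytes.
Bytes at offsets 8..11: FB D2 1F 29.
Little-endian: lowest address holds the least-significant byte.
Reassemble most-significant byte first: 29 1F D2 FB → 0x291FD2FB.
0x291FD2FB = 689951483.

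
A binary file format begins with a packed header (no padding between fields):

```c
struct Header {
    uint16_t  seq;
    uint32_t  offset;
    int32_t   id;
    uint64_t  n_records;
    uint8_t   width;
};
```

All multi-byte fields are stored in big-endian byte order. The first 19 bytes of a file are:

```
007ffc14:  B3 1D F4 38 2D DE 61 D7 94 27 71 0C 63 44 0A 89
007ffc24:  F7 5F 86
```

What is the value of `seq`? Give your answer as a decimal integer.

45853

`seq` is the first field, at byte offset 0, occupying 2 bytes.
Bytes at offsets 0..1: B3 1D.
Big-endian stores the most-significant byte at the lowest address.
The bytes are already most-significant first: 0xB31D.
0xB31D = 45853.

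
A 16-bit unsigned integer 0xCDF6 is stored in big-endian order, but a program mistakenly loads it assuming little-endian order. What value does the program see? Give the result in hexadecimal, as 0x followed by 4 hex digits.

0xF6CD

Stored big-endian, the bytes at ascending addresses are CD F6.
Read back as little-endian, the first byte is least significant, giving 0xF6CD.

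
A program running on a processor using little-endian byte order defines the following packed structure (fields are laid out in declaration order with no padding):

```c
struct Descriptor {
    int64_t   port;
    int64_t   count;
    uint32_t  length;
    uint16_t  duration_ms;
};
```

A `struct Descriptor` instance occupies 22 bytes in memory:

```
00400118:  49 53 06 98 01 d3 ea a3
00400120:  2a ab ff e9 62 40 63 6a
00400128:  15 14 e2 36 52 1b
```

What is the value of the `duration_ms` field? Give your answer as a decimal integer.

6994

`duration_ms` follows `port` (8 B), `count` (8 B), `length` (4 B), so it starts at offset 8 + 8 + 4 = 20 and occupies 2 bytes.
Bytes at offsets 20..21: 52 1B.
Little-endian stores the least-significant byte at the lowest address.
Reassemble most-significant byte first: 1B 52 → 0x1B52.
0x1B52 = 6994.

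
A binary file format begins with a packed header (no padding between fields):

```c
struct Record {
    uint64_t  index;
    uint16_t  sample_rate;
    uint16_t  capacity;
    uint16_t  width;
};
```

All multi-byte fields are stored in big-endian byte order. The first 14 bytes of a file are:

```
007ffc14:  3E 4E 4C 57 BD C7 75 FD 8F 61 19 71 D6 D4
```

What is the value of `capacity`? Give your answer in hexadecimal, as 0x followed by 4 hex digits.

`capacity` follows `index` (8 B), `sample_rate` (2 B), so it starts at offset 8 + 2 = 10 and occupies 2 bytes.
Bytes at offsets 10..11: 19 71.
Big-endian: lowest address holds the most-significant byte.
The bytes are already most-significant first: 0x1971.

0x1971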